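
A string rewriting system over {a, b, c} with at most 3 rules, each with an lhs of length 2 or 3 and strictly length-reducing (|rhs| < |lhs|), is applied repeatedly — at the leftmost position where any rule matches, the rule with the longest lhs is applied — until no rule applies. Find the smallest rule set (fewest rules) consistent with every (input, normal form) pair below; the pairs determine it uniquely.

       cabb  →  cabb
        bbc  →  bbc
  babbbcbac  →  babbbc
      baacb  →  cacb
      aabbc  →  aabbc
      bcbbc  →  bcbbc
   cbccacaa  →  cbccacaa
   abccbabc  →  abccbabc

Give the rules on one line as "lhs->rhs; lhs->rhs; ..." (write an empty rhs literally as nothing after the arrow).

  | cabb
  | bbc
  | babbbcbac => babbbc
  | baacb => cacb

baa->ca; bac->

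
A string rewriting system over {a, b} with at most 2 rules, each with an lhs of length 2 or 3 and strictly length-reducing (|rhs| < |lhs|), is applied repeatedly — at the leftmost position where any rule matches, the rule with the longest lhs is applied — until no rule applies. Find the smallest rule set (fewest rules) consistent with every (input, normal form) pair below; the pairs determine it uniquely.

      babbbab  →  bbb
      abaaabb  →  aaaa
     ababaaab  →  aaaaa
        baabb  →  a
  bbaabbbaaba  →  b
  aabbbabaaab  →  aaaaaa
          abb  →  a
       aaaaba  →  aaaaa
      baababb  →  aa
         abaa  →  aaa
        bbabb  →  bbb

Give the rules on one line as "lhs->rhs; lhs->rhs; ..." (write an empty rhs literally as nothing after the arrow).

ab->a; ba->

  | babbbab => bbbab => bbb
  | abaaabb => aaaabb => aaaab => aaaa
  | ababaaab => aabaaab => aaaaab => aaaaa
  | baabb => abb => ab => a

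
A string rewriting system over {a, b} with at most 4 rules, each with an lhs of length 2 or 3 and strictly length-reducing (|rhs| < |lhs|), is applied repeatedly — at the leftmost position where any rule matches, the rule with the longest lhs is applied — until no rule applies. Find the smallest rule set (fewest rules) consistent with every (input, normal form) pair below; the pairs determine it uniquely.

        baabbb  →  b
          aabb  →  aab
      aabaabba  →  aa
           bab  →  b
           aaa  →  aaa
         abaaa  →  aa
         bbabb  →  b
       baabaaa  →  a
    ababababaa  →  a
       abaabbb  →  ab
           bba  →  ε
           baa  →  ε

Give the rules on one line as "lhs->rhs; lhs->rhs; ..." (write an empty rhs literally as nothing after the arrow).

  | baabbb => bbb => bb => b
  | aabb => aab
  | aabaabba => aabba => aaba => aa
  | bab => b

ba->; baa->; bb->b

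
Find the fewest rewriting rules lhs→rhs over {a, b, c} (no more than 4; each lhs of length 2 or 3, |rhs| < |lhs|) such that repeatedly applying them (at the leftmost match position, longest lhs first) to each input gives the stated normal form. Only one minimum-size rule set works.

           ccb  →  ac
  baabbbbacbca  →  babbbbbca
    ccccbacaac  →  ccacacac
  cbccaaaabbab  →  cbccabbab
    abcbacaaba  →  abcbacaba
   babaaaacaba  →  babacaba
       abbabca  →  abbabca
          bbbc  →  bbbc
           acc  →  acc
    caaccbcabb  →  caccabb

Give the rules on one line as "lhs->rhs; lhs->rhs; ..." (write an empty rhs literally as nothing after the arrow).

  | ccb => ac
  | baabbbbacbca => babbbbacbca => babbbbbca
  | ccccbacaac => ccacacaac => ccacacac
  | cbccaaaabbab => cbccaaabbab => cbccaabbab => cbccabbab

aa->a; acb->b; ccb->ac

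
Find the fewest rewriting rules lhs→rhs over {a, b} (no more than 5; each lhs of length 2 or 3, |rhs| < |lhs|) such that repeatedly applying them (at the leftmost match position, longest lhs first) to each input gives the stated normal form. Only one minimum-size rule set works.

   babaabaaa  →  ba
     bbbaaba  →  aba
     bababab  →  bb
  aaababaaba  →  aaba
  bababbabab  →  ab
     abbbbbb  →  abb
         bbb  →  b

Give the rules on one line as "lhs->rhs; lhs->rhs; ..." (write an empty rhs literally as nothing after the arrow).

aaa->b; baa->a; bab->ab; bbb->b

  | babaabaaa => abaabaaa => aabaaa => aaaa => ba
  | bbbaaba => baaba => aba
  | bababab => ababab => aabab => aaab => bb
  | aaababaaba => bbabaaba => babaaba => abaaba => aaba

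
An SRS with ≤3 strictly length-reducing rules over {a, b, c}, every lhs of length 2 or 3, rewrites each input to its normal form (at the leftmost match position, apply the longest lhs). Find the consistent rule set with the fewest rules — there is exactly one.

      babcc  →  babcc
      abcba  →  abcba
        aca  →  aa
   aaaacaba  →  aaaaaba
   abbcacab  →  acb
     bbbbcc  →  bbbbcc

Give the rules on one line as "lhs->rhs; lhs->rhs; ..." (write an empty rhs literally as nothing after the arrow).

  | babcc
  | abcba
  | aca => aa
  | aaaacaba => aaaaaba

bca->c; ca->a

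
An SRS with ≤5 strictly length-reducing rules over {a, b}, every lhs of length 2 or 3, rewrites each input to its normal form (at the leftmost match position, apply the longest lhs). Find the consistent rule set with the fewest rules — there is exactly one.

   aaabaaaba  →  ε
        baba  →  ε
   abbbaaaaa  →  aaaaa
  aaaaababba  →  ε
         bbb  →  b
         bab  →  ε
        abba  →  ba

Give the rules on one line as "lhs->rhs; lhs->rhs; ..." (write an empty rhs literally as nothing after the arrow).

ab->; aba->bb; bab->ab; bb->

  | aaabaaaba => aabbaaba => abaaba => bbaba => aba => bb => ε
  | baba => aba => bb => ε
  | abbbaaaaa => bbaaaaa => aaaaa
  | aaaaababba => aaaabbbba => aaabbba => aabba => aba => bb => ε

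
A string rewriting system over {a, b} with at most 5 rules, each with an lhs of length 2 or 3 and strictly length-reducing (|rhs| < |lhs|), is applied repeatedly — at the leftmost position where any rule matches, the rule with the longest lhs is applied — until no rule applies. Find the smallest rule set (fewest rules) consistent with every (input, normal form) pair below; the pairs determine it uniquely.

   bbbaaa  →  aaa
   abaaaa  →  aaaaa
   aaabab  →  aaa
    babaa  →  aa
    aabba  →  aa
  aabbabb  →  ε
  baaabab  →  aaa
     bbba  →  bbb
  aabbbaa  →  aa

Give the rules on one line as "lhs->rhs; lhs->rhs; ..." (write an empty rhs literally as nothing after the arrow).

ab->; aba->aa; ba->b; baa->aa

  | bbbaaa => bbaaa => baaa => aaa
  | abaaaa => aaaaa
  | aaabab => aaaab => aaa
  | babaa => bbaa => baa => aa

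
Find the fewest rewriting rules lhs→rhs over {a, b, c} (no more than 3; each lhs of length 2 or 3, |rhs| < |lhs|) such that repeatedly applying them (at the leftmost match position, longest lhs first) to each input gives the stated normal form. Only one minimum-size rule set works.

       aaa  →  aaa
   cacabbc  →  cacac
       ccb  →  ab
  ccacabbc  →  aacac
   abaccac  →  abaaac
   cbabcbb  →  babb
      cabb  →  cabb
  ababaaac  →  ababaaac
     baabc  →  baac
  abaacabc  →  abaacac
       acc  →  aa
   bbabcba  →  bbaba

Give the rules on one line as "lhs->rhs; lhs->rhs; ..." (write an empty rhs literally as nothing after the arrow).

  | aaa
  | cacabbc => cacabc => cacac
  | ccb => ab
  | ccacabbc => aacabbc => aacabc => aacac

bc->c; cb->b; cc->a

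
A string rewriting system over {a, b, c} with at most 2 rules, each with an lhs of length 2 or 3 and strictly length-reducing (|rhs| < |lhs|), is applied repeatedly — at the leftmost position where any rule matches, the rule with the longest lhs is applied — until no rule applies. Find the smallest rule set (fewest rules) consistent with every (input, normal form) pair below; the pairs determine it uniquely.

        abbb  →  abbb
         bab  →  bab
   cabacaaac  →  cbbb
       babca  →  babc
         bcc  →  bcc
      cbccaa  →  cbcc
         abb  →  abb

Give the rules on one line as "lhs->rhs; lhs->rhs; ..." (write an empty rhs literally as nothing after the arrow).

acc->bb; ca->c

  | abbb
  | bab
  | cabacaaac => cbacaaac => cbacaac => cbacac => cbacc => cbbb
  | babca => babc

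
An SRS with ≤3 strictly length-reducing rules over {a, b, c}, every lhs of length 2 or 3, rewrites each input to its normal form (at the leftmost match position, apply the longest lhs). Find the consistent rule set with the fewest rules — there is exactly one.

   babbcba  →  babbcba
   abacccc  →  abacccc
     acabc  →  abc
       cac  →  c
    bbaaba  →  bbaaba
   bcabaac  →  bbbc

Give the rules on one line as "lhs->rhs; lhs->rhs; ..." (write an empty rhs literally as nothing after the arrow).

  | babbcba
  | abacccc
  | acabc => abc
  | cac => c

aac->bc; ca->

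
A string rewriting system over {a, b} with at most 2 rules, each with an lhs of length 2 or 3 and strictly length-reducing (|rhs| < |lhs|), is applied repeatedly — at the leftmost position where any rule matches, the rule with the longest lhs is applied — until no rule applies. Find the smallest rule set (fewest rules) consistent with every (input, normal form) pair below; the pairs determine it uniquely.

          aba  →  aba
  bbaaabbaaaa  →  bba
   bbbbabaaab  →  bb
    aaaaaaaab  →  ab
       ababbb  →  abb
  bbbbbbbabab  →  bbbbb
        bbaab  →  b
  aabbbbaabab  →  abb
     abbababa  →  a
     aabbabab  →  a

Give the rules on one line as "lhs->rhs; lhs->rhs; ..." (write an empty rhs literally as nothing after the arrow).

  | aba
  | bbaaabbaaaa => bbaabbaaaa => bbabbaaaa => bbaaaa => bbaaa => bbaa => bba
  | bbbbabaaab => bbbaaab => bbbaab => bbbab => bb
  | aaaaaaaab => aaaaaaab => aaaaaab => aaaaab => aaaab => aaab => aab => ab

aa->a; bab->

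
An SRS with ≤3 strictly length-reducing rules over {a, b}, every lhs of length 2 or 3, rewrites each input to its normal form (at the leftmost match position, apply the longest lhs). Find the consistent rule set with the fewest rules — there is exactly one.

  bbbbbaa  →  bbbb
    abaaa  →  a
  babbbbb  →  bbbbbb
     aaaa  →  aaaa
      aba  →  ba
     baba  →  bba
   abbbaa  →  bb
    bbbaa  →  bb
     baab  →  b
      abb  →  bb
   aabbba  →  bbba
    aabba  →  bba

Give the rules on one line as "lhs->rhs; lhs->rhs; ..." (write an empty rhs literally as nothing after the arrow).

  | bbbbbaa => bbbb
  | abaaa => baaa => a
  | babbbbb => bbbbbb
  | aaaa

ab->b; baa->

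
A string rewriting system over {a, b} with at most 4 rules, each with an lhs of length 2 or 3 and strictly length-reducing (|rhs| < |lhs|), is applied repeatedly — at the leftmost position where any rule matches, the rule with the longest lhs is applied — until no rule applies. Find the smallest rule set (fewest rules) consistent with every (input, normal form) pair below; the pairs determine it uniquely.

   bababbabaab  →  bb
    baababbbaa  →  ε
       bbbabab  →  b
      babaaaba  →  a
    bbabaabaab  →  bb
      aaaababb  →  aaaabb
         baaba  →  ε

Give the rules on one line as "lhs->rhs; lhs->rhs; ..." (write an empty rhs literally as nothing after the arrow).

  | bababbabaab => babbabaab => bbabaab => bbaab => bb
  | baababbbaa => babbbaa => bbbaa => baa => ε
  | bbbabab => babab => bab => b
  | babaaaba => baaaba => aba => a

ba->; baa->; bbb->b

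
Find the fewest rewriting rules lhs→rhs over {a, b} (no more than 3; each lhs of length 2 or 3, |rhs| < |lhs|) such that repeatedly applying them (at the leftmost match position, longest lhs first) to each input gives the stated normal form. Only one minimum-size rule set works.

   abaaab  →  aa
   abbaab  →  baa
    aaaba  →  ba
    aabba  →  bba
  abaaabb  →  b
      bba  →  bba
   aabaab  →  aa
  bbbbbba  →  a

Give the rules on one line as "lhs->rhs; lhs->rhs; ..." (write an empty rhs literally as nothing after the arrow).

ab->b; bab->aa; bbb->

  | abaaab => baaab => baab => bab => aa
  | abbaab => bbaab => bbab => baa
  | aaaba => aaba => aba => ba
  | aabba => abba => bba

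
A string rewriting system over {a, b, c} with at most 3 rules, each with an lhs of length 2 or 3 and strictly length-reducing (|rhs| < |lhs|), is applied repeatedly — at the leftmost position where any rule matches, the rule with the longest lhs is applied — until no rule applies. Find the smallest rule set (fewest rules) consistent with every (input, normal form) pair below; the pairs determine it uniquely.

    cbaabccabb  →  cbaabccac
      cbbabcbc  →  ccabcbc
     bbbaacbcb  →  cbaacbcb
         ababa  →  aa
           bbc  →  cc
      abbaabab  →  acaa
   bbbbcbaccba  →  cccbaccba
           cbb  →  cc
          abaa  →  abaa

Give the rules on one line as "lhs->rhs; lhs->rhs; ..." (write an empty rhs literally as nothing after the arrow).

bab->; bb->c

  | cbaabccabb => cbaabccac
  | cbbabcbc => ccabcbc
  | bbbaacbcb => cbaacbcb
  | ababa => aa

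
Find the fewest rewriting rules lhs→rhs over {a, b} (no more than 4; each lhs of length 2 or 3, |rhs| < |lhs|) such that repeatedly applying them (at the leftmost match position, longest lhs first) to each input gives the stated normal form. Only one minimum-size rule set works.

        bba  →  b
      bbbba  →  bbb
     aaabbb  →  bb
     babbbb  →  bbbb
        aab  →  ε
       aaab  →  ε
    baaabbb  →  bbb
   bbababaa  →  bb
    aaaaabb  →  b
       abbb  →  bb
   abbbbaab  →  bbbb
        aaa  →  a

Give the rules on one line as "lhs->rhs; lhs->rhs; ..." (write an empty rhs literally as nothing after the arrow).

aa->a; ab->; ba->; baa->b

  | bba => b
  | bbbba => bbb
  | aaabbb => aabbb => abbb => bb
  | babbbb => bbbb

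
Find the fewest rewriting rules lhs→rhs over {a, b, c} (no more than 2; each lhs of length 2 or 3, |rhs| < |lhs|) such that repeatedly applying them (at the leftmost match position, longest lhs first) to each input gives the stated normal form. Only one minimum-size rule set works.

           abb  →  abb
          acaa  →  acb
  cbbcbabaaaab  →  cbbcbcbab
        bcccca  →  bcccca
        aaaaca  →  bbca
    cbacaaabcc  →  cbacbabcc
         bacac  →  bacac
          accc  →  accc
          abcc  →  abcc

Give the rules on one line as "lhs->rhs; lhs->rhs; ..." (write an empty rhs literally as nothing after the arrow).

  | abb
  | acaa => acb
  | cbbcbabaaaab => cbbcbcaaab => cbbcbcbab
  | bcccca

aa->b; aba->c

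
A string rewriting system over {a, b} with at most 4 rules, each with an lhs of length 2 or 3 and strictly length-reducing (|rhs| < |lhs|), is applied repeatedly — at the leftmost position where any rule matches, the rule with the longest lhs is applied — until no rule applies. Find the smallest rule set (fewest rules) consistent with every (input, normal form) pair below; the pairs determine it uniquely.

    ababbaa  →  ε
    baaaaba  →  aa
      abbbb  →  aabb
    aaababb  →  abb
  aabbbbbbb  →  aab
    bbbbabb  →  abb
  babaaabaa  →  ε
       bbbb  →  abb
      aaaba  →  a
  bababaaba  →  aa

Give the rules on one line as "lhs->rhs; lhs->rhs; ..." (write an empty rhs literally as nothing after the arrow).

aaa->; ba->a; bba->; bbb->ab

  | ababbaa => aabbaa => aaa => ε
  | baaaaba => aaaaba => aba => aa
  | abbbb => aabb
  | aaababb => babb => abb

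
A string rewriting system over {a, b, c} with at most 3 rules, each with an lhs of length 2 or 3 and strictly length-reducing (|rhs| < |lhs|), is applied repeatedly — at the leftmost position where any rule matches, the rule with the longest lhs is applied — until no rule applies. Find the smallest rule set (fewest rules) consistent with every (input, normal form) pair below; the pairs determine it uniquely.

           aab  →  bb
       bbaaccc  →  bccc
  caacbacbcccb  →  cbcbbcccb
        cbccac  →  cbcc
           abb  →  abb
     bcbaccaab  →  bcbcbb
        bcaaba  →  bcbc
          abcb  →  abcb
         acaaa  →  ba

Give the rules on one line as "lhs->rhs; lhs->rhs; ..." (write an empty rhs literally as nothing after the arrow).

  | aab => bb
  | bbaaccc => bcaccc => bccc
  | caacbacbcccb => cbcbacbcccb => cbcbbcccb
  | cbccac => cbcc

aa->b; ac->; bba->bc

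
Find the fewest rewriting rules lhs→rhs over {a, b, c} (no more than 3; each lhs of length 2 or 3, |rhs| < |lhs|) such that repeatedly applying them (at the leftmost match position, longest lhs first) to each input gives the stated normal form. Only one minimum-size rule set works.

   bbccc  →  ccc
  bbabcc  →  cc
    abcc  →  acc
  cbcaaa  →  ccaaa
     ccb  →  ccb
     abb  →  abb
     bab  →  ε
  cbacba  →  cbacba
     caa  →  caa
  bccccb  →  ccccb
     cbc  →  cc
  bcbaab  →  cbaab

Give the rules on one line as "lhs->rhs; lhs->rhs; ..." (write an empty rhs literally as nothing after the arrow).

  | bbccc => bccc => ccc
  | bbabcc => bcc => cc
  | abcc => acc
  | cbcaaa => ccaaa

bab->; bc->c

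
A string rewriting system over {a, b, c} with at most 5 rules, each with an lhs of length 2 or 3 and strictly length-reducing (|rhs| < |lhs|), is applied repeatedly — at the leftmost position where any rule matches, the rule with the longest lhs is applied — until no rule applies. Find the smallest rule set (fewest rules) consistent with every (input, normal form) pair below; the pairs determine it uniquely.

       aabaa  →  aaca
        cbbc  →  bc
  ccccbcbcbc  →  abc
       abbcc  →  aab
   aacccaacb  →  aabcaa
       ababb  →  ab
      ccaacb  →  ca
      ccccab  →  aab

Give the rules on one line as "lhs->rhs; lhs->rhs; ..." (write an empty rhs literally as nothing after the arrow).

ba->c; bb->a; cb->; cc->b

  | aabaa => aaca
  | cbbc => bc
  | ccccbcbcbc => bccbcbcbc => bbbcbcbc => abcbcbc => abcbc => abc
  | abbcc => aacc => aab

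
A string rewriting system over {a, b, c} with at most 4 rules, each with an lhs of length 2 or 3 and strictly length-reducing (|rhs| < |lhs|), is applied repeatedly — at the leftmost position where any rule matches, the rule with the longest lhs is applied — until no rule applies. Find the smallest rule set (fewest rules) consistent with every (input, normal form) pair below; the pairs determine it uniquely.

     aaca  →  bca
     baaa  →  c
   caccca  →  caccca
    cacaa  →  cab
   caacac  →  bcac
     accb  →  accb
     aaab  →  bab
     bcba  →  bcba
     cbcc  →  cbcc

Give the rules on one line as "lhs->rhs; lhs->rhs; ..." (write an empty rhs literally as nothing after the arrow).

  | aaca => bca
  | baaa => bba => c
  | caccca
  | cacaa => cab

aa->b; bba->c; caa->b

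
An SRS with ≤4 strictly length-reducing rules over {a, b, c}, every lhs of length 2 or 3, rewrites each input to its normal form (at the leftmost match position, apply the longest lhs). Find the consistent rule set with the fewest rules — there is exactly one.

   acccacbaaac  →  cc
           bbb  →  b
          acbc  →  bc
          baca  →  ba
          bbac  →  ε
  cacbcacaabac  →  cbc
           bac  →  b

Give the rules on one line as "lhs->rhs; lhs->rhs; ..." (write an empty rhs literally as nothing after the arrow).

aa->b; ac->; bb->

  | acccacbaaac => ccacbaaac => ccbaaac => ccbbac => ccac => cc
  | bbb => b
  | acbc => bc
  | baca => ba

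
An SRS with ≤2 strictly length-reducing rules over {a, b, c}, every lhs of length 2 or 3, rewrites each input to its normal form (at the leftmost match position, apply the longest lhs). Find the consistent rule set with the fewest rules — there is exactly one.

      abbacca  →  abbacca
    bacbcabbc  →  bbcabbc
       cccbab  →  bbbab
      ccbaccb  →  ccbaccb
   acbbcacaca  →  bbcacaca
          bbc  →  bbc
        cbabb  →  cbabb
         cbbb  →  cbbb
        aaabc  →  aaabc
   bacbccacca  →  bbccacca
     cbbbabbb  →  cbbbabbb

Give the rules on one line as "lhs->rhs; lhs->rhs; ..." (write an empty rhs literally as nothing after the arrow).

acb->b; ccc->bb

  | abbacca
  | bacbcabbc => bbcabbc
  | cccbab => bbbab
  | ccbaccb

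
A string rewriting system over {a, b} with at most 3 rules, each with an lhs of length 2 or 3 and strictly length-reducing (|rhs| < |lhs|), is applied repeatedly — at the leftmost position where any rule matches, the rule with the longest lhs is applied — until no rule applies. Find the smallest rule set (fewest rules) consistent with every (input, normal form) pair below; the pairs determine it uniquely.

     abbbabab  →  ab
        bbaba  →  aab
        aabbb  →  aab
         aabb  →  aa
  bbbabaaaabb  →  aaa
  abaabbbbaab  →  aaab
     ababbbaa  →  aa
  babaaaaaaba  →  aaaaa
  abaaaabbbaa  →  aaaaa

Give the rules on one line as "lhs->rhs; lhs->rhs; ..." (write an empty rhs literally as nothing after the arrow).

ba->; bb->; bba->ab

  | abbbabab => ababab => abab => ab
  | bbaba => abba => aab
  | aabbb => aab
  | aabb => aa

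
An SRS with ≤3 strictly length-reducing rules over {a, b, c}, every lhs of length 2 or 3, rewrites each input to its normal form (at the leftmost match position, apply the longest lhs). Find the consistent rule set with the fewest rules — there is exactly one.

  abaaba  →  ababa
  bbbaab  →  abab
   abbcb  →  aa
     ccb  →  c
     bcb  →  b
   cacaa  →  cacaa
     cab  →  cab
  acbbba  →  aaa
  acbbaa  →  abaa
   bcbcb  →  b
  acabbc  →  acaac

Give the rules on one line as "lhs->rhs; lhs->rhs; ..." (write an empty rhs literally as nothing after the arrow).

  | abaaba => ababa
  | bbbaab => abaab => abab
  | abbcb => aacb => aa
  | ccb => c

aab->ab; bb->a; cb->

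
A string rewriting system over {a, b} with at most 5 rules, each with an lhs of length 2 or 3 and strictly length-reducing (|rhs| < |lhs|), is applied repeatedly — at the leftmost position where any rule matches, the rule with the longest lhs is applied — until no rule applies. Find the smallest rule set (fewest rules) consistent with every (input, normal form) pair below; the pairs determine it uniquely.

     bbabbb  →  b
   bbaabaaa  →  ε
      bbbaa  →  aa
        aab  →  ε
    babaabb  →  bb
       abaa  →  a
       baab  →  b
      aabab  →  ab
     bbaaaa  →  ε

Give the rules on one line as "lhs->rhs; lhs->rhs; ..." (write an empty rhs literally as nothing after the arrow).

aab->; ba->; baa->; bbb->

  | bbabbb => bbbb => b
  | bbaabaaa => bbaaa => ba => ε
  | bbbaa => aa
  | aab => ε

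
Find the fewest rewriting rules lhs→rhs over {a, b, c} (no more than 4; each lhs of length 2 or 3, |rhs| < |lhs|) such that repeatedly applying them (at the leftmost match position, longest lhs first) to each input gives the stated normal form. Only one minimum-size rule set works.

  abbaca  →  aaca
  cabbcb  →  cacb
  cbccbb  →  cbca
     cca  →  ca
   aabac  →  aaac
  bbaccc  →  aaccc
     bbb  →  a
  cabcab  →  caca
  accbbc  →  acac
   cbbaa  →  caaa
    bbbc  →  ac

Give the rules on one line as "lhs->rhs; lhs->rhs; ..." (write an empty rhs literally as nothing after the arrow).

ab->a; bb->a; cca->ca

  | abbaca => abaca => aaca
  | cabbcb => cabcb => cacb
  | cbccbb => cbcca => cbca
  | cca => ca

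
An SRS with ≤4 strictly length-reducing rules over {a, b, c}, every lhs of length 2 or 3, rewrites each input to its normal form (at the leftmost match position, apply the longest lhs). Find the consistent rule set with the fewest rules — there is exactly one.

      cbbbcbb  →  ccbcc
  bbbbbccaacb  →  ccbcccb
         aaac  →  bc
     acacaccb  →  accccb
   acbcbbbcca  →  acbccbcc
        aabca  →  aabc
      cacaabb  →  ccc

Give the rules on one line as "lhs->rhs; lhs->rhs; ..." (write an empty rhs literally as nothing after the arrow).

aaa->b; bb->c; ca->c

  | cbbbcbb => ccbcbb => ccbcc
  | bbbbbccaacb => cbbbccaacb => ccbccaacb => ccbccacb => ccbcccb
  | aaac => bc
  | acacaccb => accaccb => accccb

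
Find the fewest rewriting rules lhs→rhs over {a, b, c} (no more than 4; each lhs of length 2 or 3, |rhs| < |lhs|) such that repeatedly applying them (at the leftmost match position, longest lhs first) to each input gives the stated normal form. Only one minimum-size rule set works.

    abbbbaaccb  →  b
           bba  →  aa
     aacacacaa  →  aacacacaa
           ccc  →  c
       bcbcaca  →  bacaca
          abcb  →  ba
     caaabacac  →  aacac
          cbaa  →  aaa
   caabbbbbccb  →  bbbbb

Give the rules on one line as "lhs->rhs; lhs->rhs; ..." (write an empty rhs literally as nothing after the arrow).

  | abbbbaaccb => bbbbaaccb => bbaaaccb => aaaaccb => aaaab => aaab => aab => ab => b
  | bba => aa
  | aacacacaa
  | ccc => c

ab->b; bba->aa; cb->a; cc->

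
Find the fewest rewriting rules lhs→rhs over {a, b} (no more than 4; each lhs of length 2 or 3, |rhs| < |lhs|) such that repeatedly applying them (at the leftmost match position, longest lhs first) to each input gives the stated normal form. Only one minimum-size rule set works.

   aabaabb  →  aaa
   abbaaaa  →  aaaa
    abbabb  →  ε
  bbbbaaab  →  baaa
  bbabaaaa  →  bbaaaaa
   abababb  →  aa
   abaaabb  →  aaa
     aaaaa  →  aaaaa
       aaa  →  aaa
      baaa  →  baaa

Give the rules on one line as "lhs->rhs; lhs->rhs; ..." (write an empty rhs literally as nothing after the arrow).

  | aabaabb => aaaabb => aaa
  | abbaaaa => aaaa
  | abbabb => abb => ε
  | bbbbaaab => baaab => baaa

ab->a; abb->; bbb->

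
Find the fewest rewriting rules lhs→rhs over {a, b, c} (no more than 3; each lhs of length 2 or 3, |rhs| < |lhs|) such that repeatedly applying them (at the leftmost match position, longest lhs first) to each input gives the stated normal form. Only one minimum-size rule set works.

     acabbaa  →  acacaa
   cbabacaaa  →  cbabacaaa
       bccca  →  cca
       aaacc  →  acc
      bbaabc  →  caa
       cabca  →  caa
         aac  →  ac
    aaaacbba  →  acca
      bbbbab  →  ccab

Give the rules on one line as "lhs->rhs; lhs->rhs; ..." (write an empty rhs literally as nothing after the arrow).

  | acabbaa => acacaa
  | cbabacaaa
  | bccca => cca
  | aaacc => aacc => acc

aac->ac; bb->c; bc->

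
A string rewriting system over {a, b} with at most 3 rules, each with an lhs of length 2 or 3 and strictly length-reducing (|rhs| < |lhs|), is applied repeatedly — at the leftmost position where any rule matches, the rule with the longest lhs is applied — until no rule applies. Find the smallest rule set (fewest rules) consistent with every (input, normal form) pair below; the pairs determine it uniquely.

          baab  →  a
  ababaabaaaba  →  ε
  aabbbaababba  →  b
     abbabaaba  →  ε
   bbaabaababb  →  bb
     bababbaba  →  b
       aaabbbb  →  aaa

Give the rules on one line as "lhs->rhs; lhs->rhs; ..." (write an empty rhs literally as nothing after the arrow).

  | baab => ab => a
  | ababaabaaaba => babaabaaaba => baabaaaba => abaaaba => baaaba => aaba => aba => ba => ε
  | aabbbaababba => aabbaababba => aabaababba => abaababba => baababba => ababba => babba => bba => b
  | abbabaaba => ababaaba => babaaba => baaba => aba => ba => ε

ab->a; aba->ba; ba->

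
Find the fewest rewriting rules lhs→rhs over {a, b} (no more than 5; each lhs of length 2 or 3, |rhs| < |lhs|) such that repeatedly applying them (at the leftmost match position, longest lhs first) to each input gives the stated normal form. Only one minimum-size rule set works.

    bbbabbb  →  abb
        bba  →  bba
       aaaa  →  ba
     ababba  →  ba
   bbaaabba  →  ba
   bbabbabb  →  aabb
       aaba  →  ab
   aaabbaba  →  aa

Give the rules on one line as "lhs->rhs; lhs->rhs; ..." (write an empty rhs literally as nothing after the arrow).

aaa->b; aba->b; bab->a; bbb->b

  | bbbabbb => babbb => abb
  | bba
  | aaaa => ba
  | ababba => bbba => ba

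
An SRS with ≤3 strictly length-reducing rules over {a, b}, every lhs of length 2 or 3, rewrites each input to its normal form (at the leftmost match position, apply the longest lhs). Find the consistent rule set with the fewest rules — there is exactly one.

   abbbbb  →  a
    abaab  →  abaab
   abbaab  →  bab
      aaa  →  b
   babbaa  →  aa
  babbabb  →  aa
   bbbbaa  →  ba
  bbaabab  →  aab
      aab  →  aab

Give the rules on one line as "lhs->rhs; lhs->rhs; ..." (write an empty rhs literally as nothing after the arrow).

aaa->b; bb->a

  | abbbbb => aabbb => aaab => bb => a
  | abaab
  | abbaab => aaaab => bab
  | aaa => b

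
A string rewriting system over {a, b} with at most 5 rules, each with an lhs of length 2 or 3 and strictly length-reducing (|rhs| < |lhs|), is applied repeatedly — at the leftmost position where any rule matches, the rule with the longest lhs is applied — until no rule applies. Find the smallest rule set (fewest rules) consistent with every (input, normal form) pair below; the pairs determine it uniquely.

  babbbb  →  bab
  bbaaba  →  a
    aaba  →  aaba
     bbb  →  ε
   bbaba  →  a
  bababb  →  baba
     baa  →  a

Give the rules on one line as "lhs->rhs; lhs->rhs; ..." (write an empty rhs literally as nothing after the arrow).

baa->a; bb->; bba->bb; bbb->

  | babbbb => bab
  | bbaaba => bbaba => bbba => a
  | aaba
  | bbb => ε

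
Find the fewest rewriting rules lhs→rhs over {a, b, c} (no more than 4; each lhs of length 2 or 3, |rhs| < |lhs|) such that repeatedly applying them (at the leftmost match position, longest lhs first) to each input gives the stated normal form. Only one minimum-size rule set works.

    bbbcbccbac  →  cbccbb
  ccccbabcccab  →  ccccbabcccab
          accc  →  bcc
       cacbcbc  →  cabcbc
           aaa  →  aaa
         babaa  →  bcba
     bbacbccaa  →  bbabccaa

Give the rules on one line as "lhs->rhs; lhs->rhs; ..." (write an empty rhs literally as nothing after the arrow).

aba->cb; ac->b; acb->ab; bbb->

  | bbbcbccbac => cbccbac => cbccbb
  | ccccbabcccab
  | accc => bcc
  | cacbcbc => cabcbc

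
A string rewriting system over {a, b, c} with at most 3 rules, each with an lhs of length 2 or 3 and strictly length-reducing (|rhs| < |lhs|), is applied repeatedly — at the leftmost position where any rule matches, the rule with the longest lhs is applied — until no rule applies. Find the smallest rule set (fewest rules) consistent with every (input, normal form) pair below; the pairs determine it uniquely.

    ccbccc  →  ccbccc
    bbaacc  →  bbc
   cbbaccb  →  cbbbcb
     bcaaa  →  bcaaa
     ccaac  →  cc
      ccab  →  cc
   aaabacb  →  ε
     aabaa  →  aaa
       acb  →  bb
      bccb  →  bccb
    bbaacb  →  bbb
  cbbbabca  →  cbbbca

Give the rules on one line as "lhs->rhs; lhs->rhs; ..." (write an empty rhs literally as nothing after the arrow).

ab->; ac->b

  | ccbccc
  | bbaacc => bbabc => bbc
  | cbbaccb => cbbbcb
  | bcaaa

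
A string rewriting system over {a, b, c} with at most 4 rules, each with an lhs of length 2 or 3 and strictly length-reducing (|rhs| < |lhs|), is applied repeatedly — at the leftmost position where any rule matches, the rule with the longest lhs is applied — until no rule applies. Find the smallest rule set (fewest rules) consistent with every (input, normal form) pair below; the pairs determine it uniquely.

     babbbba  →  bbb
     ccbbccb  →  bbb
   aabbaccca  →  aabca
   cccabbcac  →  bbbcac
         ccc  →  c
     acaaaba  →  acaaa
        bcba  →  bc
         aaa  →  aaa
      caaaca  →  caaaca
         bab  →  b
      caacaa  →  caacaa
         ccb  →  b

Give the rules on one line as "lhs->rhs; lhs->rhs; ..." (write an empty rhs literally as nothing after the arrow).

  | babbbba => bbbba => bbb
  | ccbbccb => bbccb => bbb
  | aabbaccca => aabccca => aabca
  | cccabbcac => cabbcac => bbbcac

ba->; cab->bb; cc->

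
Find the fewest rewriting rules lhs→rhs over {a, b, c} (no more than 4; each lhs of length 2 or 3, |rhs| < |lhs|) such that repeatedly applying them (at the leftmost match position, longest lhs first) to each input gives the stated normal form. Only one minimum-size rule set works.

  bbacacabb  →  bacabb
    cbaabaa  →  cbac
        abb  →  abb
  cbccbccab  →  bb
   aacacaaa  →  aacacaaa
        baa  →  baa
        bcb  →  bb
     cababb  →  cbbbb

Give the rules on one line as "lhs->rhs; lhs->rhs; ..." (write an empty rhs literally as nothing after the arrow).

aba->bb; bba->c; bc->b; cc->b

  | bbacacabb => ccacabb => bacabb
  | cbaabaa => cbabba => cbac
  | abb
  | cbccbccab => cbcbccab => cbbccab => cbbcab => cbbab => ccb => bb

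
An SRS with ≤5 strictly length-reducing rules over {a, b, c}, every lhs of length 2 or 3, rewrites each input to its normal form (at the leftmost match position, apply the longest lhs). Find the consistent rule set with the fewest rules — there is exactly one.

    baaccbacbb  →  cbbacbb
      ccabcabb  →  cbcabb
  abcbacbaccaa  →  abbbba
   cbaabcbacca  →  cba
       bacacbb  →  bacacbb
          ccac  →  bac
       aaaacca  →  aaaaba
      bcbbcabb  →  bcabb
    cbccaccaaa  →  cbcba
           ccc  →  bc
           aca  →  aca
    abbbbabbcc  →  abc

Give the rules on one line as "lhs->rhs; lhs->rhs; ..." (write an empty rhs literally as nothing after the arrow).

  | baaccbacbb => baccbacbb => babbacbb => cbbacbb
  | ccabcabb => babcabb => cbcabb
  | abcbacbaccaa => abcbacbabaa => abcbaccbaa => abcbabbaa => abccbbaa => abbbbaa => abbbba
  | cbaabcbacca => cbabcbacca => ccbcbacca => bbcbacca => bacca => baba => cba

baa->ba; bab->cb; bbc->; cc->b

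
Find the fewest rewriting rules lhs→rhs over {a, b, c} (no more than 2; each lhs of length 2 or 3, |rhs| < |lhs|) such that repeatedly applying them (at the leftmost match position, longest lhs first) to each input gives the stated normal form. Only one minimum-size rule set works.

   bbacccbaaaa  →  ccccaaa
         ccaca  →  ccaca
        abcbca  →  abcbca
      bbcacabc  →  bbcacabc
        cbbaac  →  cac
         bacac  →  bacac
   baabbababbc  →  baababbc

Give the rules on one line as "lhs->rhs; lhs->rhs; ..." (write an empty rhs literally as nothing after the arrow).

  | bbacccbaaaa => cccbaaaa => ccccaaa
  | ccaca
  | abcbca
  | bbcacabc

bba->; cba->cc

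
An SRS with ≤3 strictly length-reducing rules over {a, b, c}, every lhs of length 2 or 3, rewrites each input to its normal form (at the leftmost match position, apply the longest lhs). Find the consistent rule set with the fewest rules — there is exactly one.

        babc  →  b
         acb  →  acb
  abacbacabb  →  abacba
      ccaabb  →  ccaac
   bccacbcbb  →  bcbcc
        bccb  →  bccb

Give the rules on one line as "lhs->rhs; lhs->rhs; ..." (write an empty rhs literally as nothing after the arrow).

abc->; bb->c; cac->

  | babc => b
  | acb
  | abacbacabb => abacbacac => abacba
  | ccaabb => ccaac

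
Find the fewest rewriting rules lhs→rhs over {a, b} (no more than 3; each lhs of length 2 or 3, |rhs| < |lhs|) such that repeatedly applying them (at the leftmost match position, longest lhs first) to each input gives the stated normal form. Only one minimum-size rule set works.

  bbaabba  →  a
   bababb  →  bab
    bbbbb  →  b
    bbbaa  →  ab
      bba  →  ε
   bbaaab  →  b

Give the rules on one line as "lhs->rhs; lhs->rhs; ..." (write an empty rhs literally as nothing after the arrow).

aa->; bb->a

  | bbaabba => aaabba => abba => aaa => a
  | bababb => babaa => bab
  | bbbbb => abbb => aab => b
  | bbbaa => abaa => ab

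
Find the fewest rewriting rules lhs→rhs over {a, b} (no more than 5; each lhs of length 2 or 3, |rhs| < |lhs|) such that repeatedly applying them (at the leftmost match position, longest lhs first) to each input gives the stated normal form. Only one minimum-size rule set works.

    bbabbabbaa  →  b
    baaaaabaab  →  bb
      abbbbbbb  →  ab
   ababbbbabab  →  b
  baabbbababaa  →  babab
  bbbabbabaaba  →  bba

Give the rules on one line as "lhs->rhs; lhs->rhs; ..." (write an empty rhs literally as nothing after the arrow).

aa->; aaa->bb; abb->a; bbb->

  | bbabbabbaa => bbaabbaa => bbbbaa => baa => b
  | baaaaabaab => bbbaabaab => aabaab => baab => bb
  | abbbbbbb => abbbbb => abbb => ab
  | ababbbbabab => ababbabab => abaabab => abbab => aab => b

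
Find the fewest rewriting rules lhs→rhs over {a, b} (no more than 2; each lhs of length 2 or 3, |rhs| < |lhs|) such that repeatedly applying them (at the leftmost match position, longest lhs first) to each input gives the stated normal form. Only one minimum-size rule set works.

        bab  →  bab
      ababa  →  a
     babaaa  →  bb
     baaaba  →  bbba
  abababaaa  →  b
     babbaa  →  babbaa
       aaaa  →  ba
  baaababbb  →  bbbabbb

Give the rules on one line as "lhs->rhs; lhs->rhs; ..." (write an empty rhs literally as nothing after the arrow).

  | bab
  | ababa => aba => a
  | babaaa => baaa => bb
  | baaaba => bbba

aaa->b; aba->a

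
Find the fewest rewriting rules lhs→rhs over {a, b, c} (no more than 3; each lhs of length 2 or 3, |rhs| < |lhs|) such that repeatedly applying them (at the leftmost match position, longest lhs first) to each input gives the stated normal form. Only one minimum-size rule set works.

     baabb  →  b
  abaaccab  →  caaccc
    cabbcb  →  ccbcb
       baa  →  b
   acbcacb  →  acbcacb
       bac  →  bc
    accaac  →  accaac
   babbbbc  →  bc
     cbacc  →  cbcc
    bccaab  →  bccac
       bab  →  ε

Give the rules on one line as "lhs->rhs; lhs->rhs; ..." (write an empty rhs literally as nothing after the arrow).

ab->c; ba->b; bb->

  | baabb => babb => bbb => b
  | abaaccab => caaccab => caaccc
  | cabbcb => ccbcb
  | baa => ba => b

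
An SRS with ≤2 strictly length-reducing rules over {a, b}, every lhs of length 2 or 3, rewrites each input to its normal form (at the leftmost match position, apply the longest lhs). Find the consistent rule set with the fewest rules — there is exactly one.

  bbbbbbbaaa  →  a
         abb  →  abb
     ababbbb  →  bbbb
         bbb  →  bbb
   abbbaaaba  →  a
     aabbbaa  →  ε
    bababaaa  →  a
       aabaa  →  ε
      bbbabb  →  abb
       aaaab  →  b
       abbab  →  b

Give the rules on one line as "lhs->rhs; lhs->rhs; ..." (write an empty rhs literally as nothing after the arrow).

  | bbbbbbbaaa => bbbbbbaaa => bbbbbaaa => bbbbaaa => bbbaaa => bbaaa => baaa => aaa => a
  | abb
  | ababbbb => aabbbb => bbbb
  | bbb

aa->; ba->a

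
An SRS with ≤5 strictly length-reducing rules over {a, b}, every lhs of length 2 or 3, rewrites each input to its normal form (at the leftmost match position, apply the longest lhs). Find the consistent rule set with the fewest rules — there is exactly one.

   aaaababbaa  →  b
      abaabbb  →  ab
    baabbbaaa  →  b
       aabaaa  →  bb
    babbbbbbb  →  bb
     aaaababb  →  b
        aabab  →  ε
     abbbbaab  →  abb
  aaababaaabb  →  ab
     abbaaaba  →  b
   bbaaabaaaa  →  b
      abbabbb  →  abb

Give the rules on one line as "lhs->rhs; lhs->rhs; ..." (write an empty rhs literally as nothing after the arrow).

aa->b; aaa->a; ba->b; bbb->

  | aaaababbaa => aababbaa => bbabbaa => bbbbaa => baa => ba => b
  | abaabbb => ababbb => abbbb => ab
  | baabbbaaa => babbbaaa => bbbbaaa => baaa => baa => ba => b
  | aabaaa => bbaaa => bbaa => bba => bb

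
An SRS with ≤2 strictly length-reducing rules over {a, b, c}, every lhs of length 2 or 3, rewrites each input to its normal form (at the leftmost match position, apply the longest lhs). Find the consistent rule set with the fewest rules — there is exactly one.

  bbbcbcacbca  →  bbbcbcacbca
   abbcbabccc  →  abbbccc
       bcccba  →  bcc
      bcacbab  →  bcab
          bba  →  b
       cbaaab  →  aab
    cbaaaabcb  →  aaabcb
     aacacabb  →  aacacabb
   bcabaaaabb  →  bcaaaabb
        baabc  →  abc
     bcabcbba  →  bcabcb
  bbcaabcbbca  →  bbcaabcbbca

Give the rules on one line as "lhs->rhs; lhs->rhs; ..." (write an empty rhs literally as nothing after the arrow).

  | bbbcbcacbca
  | abbcbabccc => abbbccc
  | bcccba => bcc
  | bcacbab => bcab

ba->; cba->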